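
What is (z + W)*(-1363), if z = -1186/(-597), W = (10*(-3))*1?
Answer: 22794812/597 ≈ 38182.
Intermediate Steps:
W = -30 (W = -30*1 = -30)
z = 1186/597 (z = -1186*(-1/597) = 1186/597 ≈ 1.9866)
(z + W)*(-1363) = (1186/597 - 30)*(-1363) = -16724/597*(-1363) = 22794812/597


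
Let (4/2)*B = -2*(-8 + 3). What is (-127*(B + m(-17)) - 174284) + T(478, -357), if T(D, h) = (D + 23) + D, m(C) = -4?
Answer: -173432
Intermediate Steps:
B = 5 (B = (-2*(-8 + 3))/2 = (-2*(-5))/2 = (½)*10 = 5)
T(D, h) = 23 + 2*D (T(D, h) = (23 + D) + D = 23 + 2*D)
(-127*(B + m(-17)) - 174284) + T(478, -357) = (-127*(5 - 4) - 174284) + (23 + 2*478) = (-127*1 - 174284) + (23 + 956) = (-127 - 174284) + 979 = -174411 + 979 = -173432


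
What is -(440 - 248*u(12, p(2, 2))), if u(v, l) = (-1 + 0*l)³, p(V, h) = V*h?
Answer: -688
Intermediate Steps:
u(v, l) = -1 (u(v, l) = (-1 + 0)³ = (-1)³ = -1)
-(440 - 248*u(12, p(2, 2))) = -(440 - 248*(-1)) = -(440 + 248) = -1*688 = -688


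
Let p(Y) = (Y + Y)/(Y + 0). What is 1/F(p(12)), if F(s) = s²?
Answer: ¼ ≈ 0.25000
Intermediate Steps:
p(Y) = 2 (p(Y) = (2*Y)/Y = 2)
1/F(p(12)) = 1/(2²) = 1/4 = ¼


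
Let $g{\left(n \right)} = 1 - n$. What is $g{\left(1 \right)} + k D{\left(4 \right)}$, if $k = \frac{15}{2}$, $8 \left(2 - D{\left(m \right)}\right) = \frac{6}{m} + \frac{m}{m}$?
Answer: $\frac{405}{32} \approx 12.656$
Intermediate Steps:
$D{\left(m \right)} = \frac{15}{8} - \frac{3}{4 m}$ ($D{\left(m \right)} = 2 - \frac{\frac{6}{m} + \frac{m}{m}}{8} = 2 - \frac{\frac{6}{m} + 1}{8} = 2 - \frac{1 + \frac{6}{m}}{8} = 2 - \left(\frac{1}{8} + \frac{3}{4 m}\right) = \frac{15}{8} - \frac{3}{4 m}$)
$k = \frac{15}{2}$ ($k = 15 \cdot \frac{1}{2} = \frac{15}{2} \approx 7.5$)
$g{\left(1 \right)} + k D{\left(4 \right)} = \left(1 - 1\right) + \frac{15 \frac{3 \left(-2 + 5 \cdot 4\right)}{8 \cdot 4}}{2} = \left(1 - 1\right) + \frac{15 \cdot \frac{3}{8} \cdot \frac{1}{4} \left(-2 + 20\right)}{2} = 0 + \frac{15 \cdot \frac{3}{8} \cdot \frac{1}{4} \cdot 18}{2} = 0 + \frac{15}{2} \cdot \frac{27}{16} = 0 + \frac{405}{32} = \frac{405}{32}$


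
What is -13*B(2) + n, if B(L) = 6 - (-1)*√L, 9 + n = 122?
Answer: 35 - 13*√2 ≈ 16.615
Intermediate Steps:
n = 113 (n = -9 + 122 = 113)
B(L) = 6 + √L
-13*B(2) + n = -13*(6 + √2) + 113 = (-78 - 13*√2) + 113 = 35 - 13*√2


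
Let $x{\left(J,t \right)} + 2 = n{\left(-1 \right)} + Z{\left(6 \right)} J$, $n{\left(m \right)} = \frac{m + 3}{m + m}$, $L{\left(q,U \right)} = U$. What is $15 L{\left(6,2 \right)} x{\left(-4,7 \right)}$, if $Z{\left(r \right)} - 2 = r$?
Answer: $-1050$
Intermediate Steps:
$Z{\left(r \right)} = 2 + r$
$n{\left(m \right)} = \frac{3 + m}{2 m}$
$x{\left(J,t \right)} = -3 + 8 J$ ($x{\left(J,t \right)} = -2 + \left(\frac{3 - 1}{2 \left(-1\right)} + \left(2 + 6\right) J\right) = -2 + \left(\frac{1}{2} \left(-1\right) 2 + 8 J\right) = -2 + \left(-1 + 8 J\right) = -3 + 8 J$)
$15 L{\left(6,2 \right)} x{\left(-4,7 \right)} = 15 \cdot 2 \left(-3 + 8 \left(-4\right)\right) = 30 \left(-3 - 32\right) = 30 \left(-35\right) = -1050$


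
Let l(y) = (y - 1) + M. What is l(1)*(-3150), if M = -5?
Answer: 15750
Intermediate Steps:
l(y) = -6 + y (l(y) = (y - 1) - 5 = (-1 + y) - 5 = -6 + y)
l(1)*(-3150) = (-6 + 1)*(-3150) = -5*(-3150) = 15750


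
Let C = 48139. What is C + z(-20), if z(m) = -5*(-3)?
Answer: 48154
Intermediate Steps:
z(m) = 15
C + z(-20) = 48139 + 15 = 48154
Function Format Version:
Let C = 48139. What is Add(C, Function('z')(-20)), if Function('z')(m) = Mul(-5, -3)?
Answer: 48154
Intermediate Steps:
Function('z')(m) = 15
Add(C, Function('z')(-20)) = Add(48139, 15) = 48154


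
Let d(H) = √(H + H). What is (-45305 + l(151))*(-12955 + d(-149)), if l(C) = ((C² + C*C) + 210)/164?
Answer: 23915603660/41 - 1846052*I*√298/41 ≈ 5.8331e+8 - 7.7726e+5*I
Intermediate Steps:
d(H) = √2*√H (d(H) = √(2*H) = √2*√H)
l(C) = 105/82 + C²/82 (l(C) = ((C² + C²) + 210)*(1/164) = (2*C² + 210)*(1/164) = (210 + 2*C²)*(1/164) = 105/82 + C²/82)
(-45305 + l(151))*(-12955 + d(-149)) = (-45305 + (105/82 + (1/82)*151²))*(-12955 + √2*√(-149)) = (-45305 + (105/82 + (1/82)*22801))*(-12955 + √2*(I*√149)) = (-45305 + (105/82 + 22801/82))*(-12955 + I*√298) = (-45305 + 11453/41)*(-12955 + I*√298) = -1846052*(-12955 + I*√298)/41 = 23915603660/41 - 1846052*I*√298/41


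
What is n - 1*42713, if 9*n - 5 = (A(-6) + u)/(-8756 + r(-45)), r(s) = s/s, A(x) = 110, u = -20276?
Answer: -3365506894/78795 ≈ -42712.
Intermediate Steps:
r(s) = 1
n = 63941/78795 (n = 5/9 + ((110 - 20276)/(-8756 + 1))/9 = 5/9 + (-20166/(-8755))/9 = 5/9 + (-20166*(-1/8755))/9 = 5/9 + (⅑)*(20166/8755) = 5/9 + 6722/26265 = 63941/78795 ≈ 0.81149)
n - 1*42713 = 63941/78795 - 1*42713 = 63941/78795 - 42713 = -3365506894/78795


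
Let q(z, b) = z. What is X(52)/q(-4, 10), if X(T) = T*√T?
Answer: -26*√13 ≈ -93.744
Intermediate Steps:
X(T) = T^(3/2)
X(52)/q(-4, 10) = 52^(3/2)/(-4) = (104*√13)*(-¼) = -26*√13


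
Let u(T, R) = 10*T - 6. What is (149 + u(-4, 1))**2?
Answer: 10609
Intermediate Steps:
u(T, R) = -6 + 10*T
(149 + u(-4, 1))**2 = (149 + (-6 + 10*(-4)))**2 = (149 + (-6 - 40))**2 = (149 - 46)**2 = 103**2 = 10609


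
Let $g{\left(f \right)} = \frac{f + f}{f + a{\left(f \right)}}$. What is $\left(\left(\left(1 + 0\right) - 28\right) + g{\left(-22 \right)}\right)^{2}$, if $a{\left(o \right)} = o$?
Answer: $676$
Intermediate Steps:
$g{\left(f \right)} = 1$ ($g{\left(f \right)} = \frac{f + f}{f + f} = \frac{2 f}{2 f} = 2 f \frac{1}{2 f} = 1$)
$\left(\left(\left(1 + 0\right) - 28\right) + g{\left(-22 \right)}\right)^{2} = \left(\left(\left(1 + 0\right) - 28\right) + 1\right)^{2} = \left(\left(1 - 28\right) + 1\right)^{2} = \left(-27 + 1\right)^{2} = \left(-26\right)^{2} = 676$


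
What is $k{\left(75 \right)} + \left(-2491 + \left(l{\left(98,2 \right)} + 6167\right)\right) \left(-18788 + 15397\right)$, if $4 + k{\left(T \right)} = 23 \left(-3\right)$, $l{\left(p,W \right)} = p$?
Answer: $-12797707$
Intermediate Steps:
$k{\left(T \right)} = -73$ ($k{\left(T \right)} = -4 + 23 \left(-3\right) = -4 - 69 = -73$)
$k{\left(75 \right)} + \left(-2491 + \left(l{\left(98,2 \right)} + 6167\right)\right) \left(-18788 + 15397\right) = -73 + \left(-2491 + \left(98 + 6167\right)\right) \left(-18788 + 15397\right) = -73 + \left(-2491 + 6265\right) \left(-3391\right) = -73 + 3774 \left(-3391\right) = -73 - 12797634 = -12797707$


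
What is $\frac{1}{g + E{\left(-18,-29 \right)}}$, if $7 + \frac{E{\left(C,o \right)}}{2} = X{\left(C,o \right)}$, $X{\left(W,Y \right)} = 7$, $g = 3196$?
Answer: $\frac{1}{3196} \approx 0.00031289$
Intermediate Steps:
$E{\left(C,o \right)} = 0$ ($E{\left(C,o \right)} = -14 + 2 \cdot 7 = -14 + 14 = 0$)
$\frac{1}{g + E{\left(-18,-29 \right)}} = \frac{1}{3196 + 0} = \frac{1}{3196}$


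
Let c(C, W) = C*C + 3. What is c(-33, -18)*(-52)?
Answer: -56784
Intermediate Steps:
c(C, W) = 3 + C**2 (c(C, W) = C**2 + 3 = 3 + C**2)
c(-33, -18)*(-52) = (3 + (-33)**2)*(-52) = (3 + 1089)*(-52) = 1092*(-52) = -56784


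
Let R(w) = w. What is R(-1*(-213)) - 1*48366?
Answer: -48153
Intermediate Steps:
R(-1*(-213)) - 1*48366 = -1*(-213) - 1*48366 = 213 - 48366 = -48153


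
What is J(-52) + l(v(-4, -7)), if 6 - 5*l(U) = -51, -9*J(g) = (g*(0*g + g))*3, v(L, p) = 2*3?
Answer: -13349/15 ≈ -889.93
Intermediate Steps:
v(L, p) = 6
J(g) = -g²/3 (J(g) = -g*(0*g + g)*3/9 = -g*(0 + g)*3/9 = -g*g*3/9 = -g²*3/9 = -g²/3)
l(U) = 57/5 (l(U) = 6/5 - ⅕*(-51) = 6/5 + 51/5 = 57/5)
J(-52) + l(v(-4, -7)) = -⅓*(-52)² + 57/5 = -⅓*2704 + 57/5 = -2704/3 + 57/5 = -13349/15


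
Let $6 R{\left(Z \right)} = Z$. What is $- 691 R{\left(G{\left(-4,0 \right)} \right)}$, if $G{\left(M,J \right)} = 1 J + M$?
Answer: $\frac{1382}{3} \approx 460.67$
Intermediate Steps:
$G{\left(M,J \right)} = J + M$
$R{\left(Z \right)} = \frac{Z}{6}$
$- 691 R{\left(G{\left(-4,0 \right)} \right)} = - 691 \frac{0 - 4}{6} = - 691 \cdot \frac{1}{6} \left(-4\right) = \left(-691\right) \left(- \frac{2}{3}\right) = \frac{1382}{3}$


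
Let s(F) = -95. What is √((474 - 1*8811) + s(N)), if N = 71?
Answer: 4*I*√527 ≈ 91.826*I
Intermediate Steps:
√((474 - 1*8811) + s(N)) = √((474 - 1*8811) - 95) = √((474 - 8811) - 95) = √(-8337 - 95) = √(-8432) = 4*I*√527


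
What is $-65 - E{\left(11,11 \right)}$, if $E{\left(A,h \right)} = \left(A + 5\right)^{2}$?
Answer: $-321$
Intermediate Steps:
$E{\left(A,h \right)} = \left(5 + A\right)^{2}$
$-65 - E{\left(11,11 \right)} = -65 - \left(5 + 11\right)^{2} = -65 - 16^{2} = -65 - 256 = -321$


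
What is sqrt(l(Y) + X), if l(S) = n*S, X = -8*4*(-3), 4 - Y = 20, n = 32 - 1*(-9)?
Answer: 4*I*sqrt(35) ≈ 23.664*I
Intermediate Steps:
n = 41 (n = 32 + 9 = 41)
Y = -16 (Y = 4 - 1*20 = 4 - 20 = -16)
X = 96 (X = -32*(-3) = 96)
l(S) = 41*S
sqrt(l(Y) + X) = sqrt(41*(-16) + 96) = sqrt(-656 + 96) = sqrt(-560) = 4*I*sqrt(35)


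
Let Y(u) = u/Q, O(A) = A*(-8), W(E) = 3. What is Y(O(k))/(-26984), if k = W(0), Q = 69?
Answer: 1/77579 ≈ 1.2890e-5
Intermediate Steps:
k = 3
O(A) = -8*A
Y(u) = u/69
Y(O(k))/(-26984) = ((-8*3)/69)/(-26984) = ((1/69)*(-24))*(-1/26984) = -8/23*(-1/26984) = 1/77579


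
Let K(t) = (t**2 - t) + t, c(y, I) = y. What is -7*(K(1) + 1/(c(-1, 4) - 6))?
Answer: -6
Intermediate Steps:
K(t) = t**2
-7*(K(1) + 1/(c(-1, 4) - 6)) = -7*(1**2 + 1/(-1 - 6)) = -7*(1 + 1/(-7)) = -7*(1 - 1/7) = -7*6/7 = -6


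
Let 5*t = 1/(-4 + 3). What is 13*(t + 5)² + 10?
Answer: 7738/25 ≈ 309.52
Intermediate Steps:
t = -⅕ (t = 1/(5*(-4 + 3)) = (⅕)/(-1) = (⅕)*(-1) = -⅕ ≈ -0.20000)
13*(t + 5)² + 10 = 13*(-⅕ + 5)² + 10 = 13*(24/5)² + 10 = 13*(576/25) + 10 = 7488/25 + 10 = 7738/25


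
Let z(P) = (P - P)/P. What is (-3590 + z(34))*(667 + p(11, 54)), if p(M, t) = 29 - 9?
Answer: -2466330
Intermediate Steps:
z(P) = 0 (z(P) = 0/P = 0)
p(M, t) = 20
(-3590 + z(34))*(667 + p(11, 54)) = (-3590 + 0)*(667 + 20) = -3590*687 = -2466330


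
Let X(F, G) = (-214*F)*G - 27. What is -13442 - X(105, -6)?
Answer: -148235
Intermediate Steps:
X(F, G) = -27 - 214*F*G (X(F, G) = -214*F*G - 27 = -27 - 214*F*G)
-13442 - X(105, -6) = -13442 - (-27 - 214*105*(-6)) = -13442 - (-27 + 134820) = -13442 - 1*134793 = -13442 - 134793 = -148235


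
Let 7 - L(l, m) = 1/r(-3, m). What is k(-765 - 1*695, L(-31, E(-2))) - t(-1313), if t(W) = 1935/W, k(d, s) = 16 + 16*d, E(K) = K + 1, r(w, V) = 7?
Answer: -30648737/1313 ≈ -23343.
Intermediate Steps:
E(K) = 1 + K
L(l, m) = 48/7 (L(l, m) = 7 - 1/7 = 48/7)
k(-765 - 1*695, L(-31, E(-2))) - t(-1313) = (16 + 16*(-765 - 1*695)) - 1935/(-1313) = (16 + 16*(-765 - 695)) - 1935*(-1)/1313 = (16 + 16*(-1460)) - 1*(-1935/1313) = (16 - 23360) + 1935/1313 = -23344 + 1935/1313 = -30648737/1313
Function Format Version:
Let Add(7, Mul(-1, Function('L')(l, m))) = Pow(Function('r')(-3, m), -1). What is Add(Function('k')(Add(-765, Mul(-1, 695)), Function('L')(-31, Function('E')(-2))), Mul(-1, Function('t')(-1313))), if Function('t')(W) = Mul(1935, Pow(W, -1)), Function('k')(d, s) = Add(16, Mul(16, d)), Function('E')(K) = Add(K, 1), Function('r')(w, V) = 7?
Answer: Rational(-30648737, 1313) ≈ -23343.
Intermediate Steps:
Function('E')(K) = Add(1, K)
Function('L')(l, m) = Rational(48, 7) (Function('L')(l, m) = Add(7, Mul(-1, Pow(7, -1))) = Add(7, Mul(-1, Rational(1, 7))) = Add(7, Rational(-1, 7)) = Rational(48, 7))
Add(Function('k')(Add(-765, Mul(-1, 695)), Function('L')(-31, Function('E')(-2))), Mul(-1, Function('t')(-1313))) = Add(Add(16, Mul(16, Add(-765, Mul(-1, 695)))), Mul(-1, Mul(1935, Pow(-1313, -1)))) = Add(Add(16, Mul(16, Add(-765, -695))), Mul(-1, Mul(1935, Rational(-1, 1313)))) = Add(Add(16, Mul(16, -1460)), Mul(-1, Rational(-1935, 1313))) = Add(Add(16, -23360), Rational(1935, 1313)) = Add(-23344, Rational(1935, 1313)) = Rational(-30648737, 1313)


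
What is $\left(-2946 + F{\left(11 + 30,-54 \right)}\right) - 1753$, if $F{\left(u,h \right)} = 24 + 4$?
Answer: $-4671$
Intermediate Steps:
$F{\left(u,h \right)} = 28$
$\left(-2946 + F{\left(11 + 30,-54 \right)}\right) - 1753 = \left(-2946 + 28\right) - 1753 = -2918 - 1753 = -4671$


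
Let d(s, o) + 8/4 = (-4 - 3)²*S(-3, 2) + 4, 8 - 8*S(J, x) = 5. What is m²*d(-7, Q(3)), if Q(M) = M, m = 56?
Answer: 63896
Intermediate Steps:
S(J, x) = 3/8 (S(J, x) = 1 - ⅛*5 = 1 - 5/8 = 3/8)
d(s, o) = 163/8 (d(s, o) = -2 + ((-4 - 3)²*(3/8) + 4) = -2 + ((-7)²*(3/8) + 4) = -2 + (49*(3/8) + 4) = -2 + (147/8 + 4) = -2 + 179/8 = 163/8)
m²*d(-7, Q(3)) = 56²*(163/8) = 3136*(163/8) = 63896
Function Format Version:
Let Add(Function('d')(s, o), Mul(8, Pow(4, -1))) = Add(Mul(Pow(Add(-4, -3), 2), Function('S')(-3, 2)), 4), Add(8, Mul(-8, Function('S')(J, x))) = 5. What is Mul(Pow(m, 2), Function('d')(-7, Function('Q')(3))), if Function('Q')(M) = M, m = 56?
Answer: 63896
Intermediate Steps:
Function('S')(J, x) = Rational(3, 8) (Function('S')(J, x) = Add(1, Mul(Rational(-1, 8), 5)) = Add(1, Rational(-5, 8)) = Rational(3, 8))
Function('d')(s, o) = Rational(163, 8) (Function('d')(s, o) = Add(-2, Add(Mul(Pow(Add(-4, -3), 2), Rational(3, 8)), 4)) = Add(-2, Add(Mul(Pow(-7, 2), Rational(3, 8)), 4)) = Add(-2, Add(Mul(49, Rational(3, 8)), 4)) = Add(-2, Add(Rational(147, 8), 4)) = Add(-2, Rational(179, 8)) = Rational(163, 8))
Mul(Pow(m, 2), Function('d')(-7, Function('Q')(3))) = Mul(Pow(56, 2), Rational(163, 8)) = Mul(3136, Rational(163, 8)) = 63896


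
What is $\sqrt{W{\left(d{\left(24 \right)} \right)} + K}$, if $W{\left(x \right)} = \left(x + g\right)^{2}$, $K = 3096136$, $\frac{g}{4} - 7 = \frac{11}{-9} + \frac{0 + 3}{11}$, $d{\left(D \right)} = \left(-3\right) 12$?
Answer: $\frac{26 \sqrt{44891410}}{99} \approx 1759.6$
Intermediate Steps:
$d{\left(D \right)} = -36$
$g = \frac{2396}{99}$ ($g = 28 + 4 \left(\frac{11}{-9} + \frac{0 + 3}{11}\right) = 28 + 4 \left(11 \left(- \frac{1}{9}\right) + 3 \cdot \frac{1}{11}\right) = 28 + 4 \left(- \frac{11}{9} + \frac{3}{11}\right) = 28 + 4 \left(- \frac{94}{99}\right) = 28 - \frac{376}{99} = \frac{2396}{99} \approx 24.202$)
$W{\left(x \right)} = \left(\frac{2396}{99} + x\right)^{2}$ ($W{\left(x \right)} = \left(x + \frac{2396}{99}\right)^{2} = \left(\frac{2396}{99} + x\right)^{2}$)
$\sqrt{W{\left(d{\left(24 \right)} \right)} + K} = \sqrt{\frac{\left(2396 + 99 \left(-36\right)\right)^{2}}{9801} + 3096136} = \sqrt{\frac{\left(2396 - 3564\right)^{2}}{9801} + 3096136} = \sqrt{\frac{\left(-1168\right)^{2}}{9801} + 3096136} = \sqrt{\frac{1}{9801} \cdot 1364224 + 3096136} = \sqrt{\frac{1364224}{9801} + 3096136} = \sqrt{\frac{30346593160}{9801}} = \frac{26 \sqrt{44891410}}{99}$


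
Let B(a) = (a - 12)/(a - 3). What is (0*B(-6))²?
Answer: 0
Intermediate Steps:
B(a) = (-12 + a)/(-3 + a)
(0*B(-6))² = (0*((-12 - 6)/(-3 - 6)))² = (0*(-18/(-9)))² = (0*(-⅑*(-18)))² = (0*2)² = 0² = 0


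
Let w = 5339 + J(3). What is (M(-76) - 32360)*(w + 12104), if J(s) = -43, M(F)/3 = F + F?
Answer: -570998400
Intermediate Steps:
M(F) = 6*F (M(F) = 3*(F + F) = 3*(2*F) = 6*F)
w = 5296 (w = 5339 - 43 = 5296)
(M(-76) - 32360)*(w + 12104) = (6*(-76) - 32360)*(5296 + 12104) = (-456 - 32360)*17400 = -32816*17400 = -570998400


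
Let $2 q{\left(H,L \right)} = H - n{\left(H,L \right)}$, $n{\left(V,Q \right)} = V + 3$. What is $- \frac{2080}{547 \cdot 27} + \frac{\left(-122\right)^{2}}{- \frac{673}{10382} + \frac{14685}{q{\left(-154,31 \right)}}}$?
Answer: $- \frac{831200676104}{500375950119} \approx -1.6612$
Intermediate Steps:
$n{\left(V,Q \right)} = 3 + V$
$q{\left(H,L \right)} = - \frac{3}{2}$ ($q{\left(H,L \right)} = \frac{H - \left(3 + H\right)}{2} = \frac{1}{2} \left(-3\right) = - \frac{3}{2}$)
$- \frac{2080}{547 \cdot 27} + \frac{\left(-122\right)^{2}}{- \frac{673}{10382} + \frac{14685}{q{\left(-154,31 \right)}}} = - \frac{2080}{547 \cdot 27} + \frac{\left(-122\right)^{2}}{- \frac{673}{10382} + \frac{14685}{- \frac{3}{2}}} = - \frac{2080}{14769} + \frac{14884}{\left(-673\right) \frac{1}{10382} + 14685 \left(- \frac{2}{3}\right)} = \left(-2080\right) \frac{1}{14769} + \frac{14884}{- \frac{673}{10382} - 9790} = - \frac{2080}{14769} + \frac{14884}{- \frac{101640453}{10382}} = - \frac{2080}{14769} + 14884 \left(- \frac{10382}{101640453}\right) = - \frac{2080}{14769} - \frac{154525688}{101640453} = - \frac{831200676104}{500375950119}$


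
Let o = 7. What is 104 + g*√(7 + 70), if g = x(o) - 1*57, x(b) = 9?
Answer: 104 - 48*√77 ≈ -317.20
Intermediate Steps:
g = -48 (g = 9 - 1*57 = 9 - 57 = -48)
104 + g*√(7 + 70) = 104 - 48*√(7 + 70) = 104 - 48*√77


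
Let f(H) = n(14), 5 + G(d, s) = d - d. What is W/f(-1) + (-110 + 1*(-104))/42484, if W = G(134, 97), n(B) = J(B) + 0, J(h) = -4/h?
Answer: 185814/10621 ≈ 17.495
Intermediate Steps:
G(d, s) = -5 (G(d, s) = -5 + (d - d) = -5 + 0 = -5)
n(B) = -4/B (n(B) = -4/B + 0 = -4/B)
W = -5
f(H) = -2/7 (f(H) = -4/14 = -4*1/14 = -2/7)
W/f(-1) + (-110 + 1*(-104))/42484 = -5/(-2/7) + (-110 + 1*(-104))/42484 = -5*(-7/2) + (-110 - 104)*(1/42484) = 35/2 - 214*1/42484 = 35/2 - 107/21242 = 185814/10621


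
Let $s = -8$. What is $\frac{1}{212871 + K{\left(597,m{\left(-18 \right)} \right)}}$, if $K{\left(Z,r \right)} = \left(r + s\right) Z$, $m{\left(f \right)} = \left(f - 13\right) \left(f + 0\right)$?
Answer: $\frac{1}{541221} \approx 1.8477 \cdot 10^{-6}$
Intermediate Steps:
$m{\left(f \right)} = f \left(-13 + f\right)$ ($m{\left(f \right)} = \left(-13 + f\right) f = f \left(-13 + f\right)$)
$K{\left(Z,r \right)} = Z \left(-8 + r\right)$ ($K{\left(Z,r \right)} = \left(r - 8\right) Z = \left(-8 + r\right) Z = Z \left(-8 + r\right)$)
$\frac{1}{212871 + K{\left(597,m{\left(-18 \right)} \right)}} = \frac{1}{212871 + 597 \left(-8 - 18 \left(-13 - 18\right)\right)} = \frac{1}{212871 + 597 \left(-8 - -558\right)} = \frac{1}{212871 + 597 \left(-8 + 558\right)} = \frac{1}{212871 + 597 \cdot 550} = \frac{1}{212871 + 328350} = \frac{1}{541221}$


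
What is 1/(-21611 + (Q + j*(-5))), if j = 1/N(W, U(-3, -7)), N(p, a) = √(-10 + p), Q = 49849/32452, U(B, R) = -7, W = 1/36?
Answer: -8169987203396564/176549044613287307711 - 31593969120*I*√359/176549044613287307711 ≈ -4.6276e-5 - 3.3907e-9*I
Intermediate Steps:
W = 1/36 ≈ 0.027778
Q = 49849/32452 (Q = 49849*(1/32452) = 49849/32452 ≈ 1.5361)
j = -6*I*√359/359 (j = 1/(√(-10 + 1/36)) = 1/(√(-359/36)) = 1/(I*√359/6) = -6*I*√359/359 ≈ -0.31667*I)
1/(-21611 + (Q + j*(-5))) = 1/(-21611 + (49849/32452 - 6*I*√359/359*(-5))) = 1/(-21611 + (49849/32452 + 30*I*√359/359)) = 1/(-701270323/32452 + 30*I*√359/359)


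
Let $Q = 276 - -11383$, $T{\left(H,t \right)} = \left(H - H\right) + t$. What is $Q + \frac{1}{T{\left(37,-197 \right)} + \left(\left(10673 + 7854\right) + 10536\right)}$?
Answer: $\frac{336548695}{28866} \approx 11659.0$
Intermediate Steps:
$T{\left(H,t \right)} = t$ ($T{\left(H,t \right)} = 0 + t = t$)
$Q = 11659$ ($Q = 276 + 11383 = 11659$)
$Q + \frac{1}{T{\left(37,-197 \right)} + \left(\left(10673 + 7854\right) + 10536\right)} = 11659 + \frac{1}{-197 + \left(\left(10673 + 7854\right) + 10536\right)} = 11659 + \frac{1}{-197 + \left(18527 + 10536\right)} = 11659 + \frac{1}{-197 + 29063} = 11659 + \frac{1}{28866} = \frac{336548695}{28866}$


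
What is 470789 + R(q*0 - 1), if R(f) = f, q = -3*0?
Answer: 470788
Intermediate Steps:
q = 0
470789 + R(q*0 - 1) = 470789 + (0*0 - 1) = 470789 + (0 - 1) = 470789 - 1 = 470788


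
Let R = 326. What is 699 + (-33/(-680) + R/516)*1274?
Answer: 68672389/43860 ≈ 1565.7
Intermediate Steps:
699 + (-33/(-680) + R/516)*1274 = 699 + (-33/(-680) + 326/516)*1274 = 699 + (-33*(-1/680) + 326*(1/516))*1274 = 699 + (33/680 + 163/258)*1274 = 699 + (59677/87720)*1274 = 699 + 38014249/43860 = 68672389/43860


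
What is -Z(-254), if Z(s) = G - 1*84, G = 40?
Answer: 44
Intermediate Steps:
Z(s) = -44 (Z(s) = 40 - 1*84 = 40 - 84 = -44)
-Z(-254) = -1*(-44) = 44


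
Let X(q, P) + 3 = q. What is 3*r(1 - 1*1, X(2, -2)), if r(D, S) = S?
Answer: -3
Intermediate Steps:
X(q, P) = -3 + q
3*r(1 - 1*1, X(2, -2)) = 3*(-3 + 2) = 3*(-1) = -3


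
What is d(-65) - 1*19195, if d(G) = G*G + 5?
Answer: -14965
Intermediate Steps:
d(G) = 5 + G**2 (d(G) = G**2 + 5 = 5 + G**2)
d(-65) - 1*19195 = (5 + (-65)**2) - 1*19195 = (5 + 4225) - 19195 = 4230 - 19195 = -14965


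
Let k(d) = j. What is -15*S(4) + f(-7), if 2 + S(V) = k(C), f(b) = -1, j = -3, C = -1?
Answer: 74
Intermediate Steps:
k(d) = -3
S(V) = -5 (S(V) = -2 - 3 = -5)
-15*S(4) + f(-7) = -15*(-5) - 1 = 75 - 1 = 74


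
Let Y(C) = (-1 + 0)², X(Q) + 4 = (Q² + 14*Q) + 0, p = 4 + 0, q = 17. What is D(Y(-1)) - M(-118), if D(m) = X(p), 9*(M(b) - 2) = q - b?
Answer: 51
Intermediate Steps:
p = 4
X(Q) = -4 + Q² + 14*Q (X(Q) = -4 + ((Q² + 14*Q) + 0) = -4 + (Q² + 14*Q) = -4 + Q² + 14*Q)
M(b) = 35/9 - b/9 (M(b) = 2 + (17 - b)/9 = 2 + (17/9 - b/9) = 35/9 - b/9)
Y(C) = 1 (Y(C) = (-1)² = 1)
D(m) = 68 (D(m) = -4 + 4² + 14*4 = -4 + 16 + 56 = 68)
D(Y(-1)) - M(-118) = 68 - (35/9 - ⅑*(-118)) = 68 - (35/9 + 118/9) = 68 - 1*17 = 68 - 17 = 51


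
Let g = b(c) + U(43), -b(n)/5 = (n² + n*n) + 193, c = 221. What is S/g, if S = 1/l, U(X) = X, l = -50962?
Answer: 1/24937337384 ≈ 4.0101e-11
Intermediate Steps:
b(n) = -965 - 10*n² (b(n) = -5*((n² + n*n) + 193) = -5*((n² + n²) + 193) = -5*(2*n² + 193) = -5*(193 + 2*n²) = -965 - 10*n²)
S = -1/50962 (S = 1/(-50962) = -1/50962 ≈ -1.9622e-5)
g = -489332 (g = (-965 - 10*221²) + 43 = (-965 - 10*48841) + 43 = (-965 - 488410) + 43 = -489375 + 43 = -489332)
S/g = -1/50962/(-489332) = -1/50962*(-1/489332) = 1/24937337384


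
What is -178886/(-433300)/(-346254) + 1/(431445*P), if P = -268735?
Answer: -19753309499873/16566999609756609300 ≈ -1.1923e-6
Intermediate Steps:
-178886/(-433300)/(-346254) + 1/(431445*P) = -178886/(-433300)/(-346254) + 1/(431445*(-268735)) = -178886*(-1/433300)*(-1/346254) + (1/431445)*(-1/268735) = (89443/216650)*(-1/346254) - 1/115944372075 = -89443/75015929100 - 1/115944372075 = -19753309499873/16566999609756609300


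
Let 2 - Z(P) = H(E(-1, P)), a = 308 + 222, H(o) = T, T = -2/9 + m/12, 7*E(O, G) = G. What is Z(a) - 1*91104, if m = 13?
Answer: -3279703/36 ≈ -91103.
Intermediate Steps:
E(O, G) = G/7
T = 31/36 (T = -2/9 + 13/12 = 31/36 ≈ 0.86111)
H(o) = 31/36
a = 530
Z(P) = 41/36 (Z(P) = 2 - 1*31/36 = 2 - 31/36 = 41/36)
Z(a) - 1*91104 = 41/36 - 1*91104 = 41/36 - 91104 = -3279703/36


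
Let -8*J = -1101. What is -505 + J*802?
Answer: 439481/4 ≈ 1.0987e+5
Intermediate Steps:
J = 1101/8 (J = -1/8*(-1101) = 1101/8 ≈ 137.63)
-505 + J*802 = -505 + (1101/8)*802 = -505 + 441501/4 = 439481/4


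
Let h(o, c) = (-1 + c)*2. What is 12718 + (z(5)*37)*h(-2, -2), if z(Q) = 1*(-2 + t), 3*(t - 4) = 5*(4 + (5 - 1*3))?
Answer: 10054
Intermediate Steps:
t = 14 (t = 4 + (5*(4 + (5 - 1*3)))/3 = 4 + (5*(4 + (5 - 3)))/3 = 4 + (5*(4 + 2))/3 = 4 + (5*6)/3 = 4 + (1/3)*30 = 4 + 10 = 14)
h(o, c) = -2 + 2*c
z(Q) = 12 (z(Q) = 1*(-2 + 14) = 1*12 = 12)
12718 + (z(5)*37)*h(-2, -2) = 12718 + (12*37)*(-2 + 2*(-2)) = 12718 + 444*(-2 - 4) = 12718 + 444*(-6) = 12718 - 2664 = 10054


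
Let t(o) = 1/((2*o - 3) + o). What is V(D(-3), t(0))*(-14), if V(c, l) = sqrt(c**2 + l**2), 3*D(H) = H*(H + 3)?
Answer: -14/3 ≈ -4.6667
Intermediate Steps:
D(H) = H*(3 + H)/3 (D(H) = (H*(H + 3))/3 = (H*(3 + H))/3 = H*(3 + H)/3)
t(o) = 1/(-3 + 3*o) (t(o) = 1/((-3 + 2*o) + o) = 1/(-3 + 3*o))
V(D(-3), t(0))*(-14) = sqrt(((1/3)*(-3)*(3 - 3))**2 + (1/(3*(-1 + 0)))**2)*(-14) = sqrt(((1/3)*(-3)*0)**2 + ((1/3)/(-1))**2)*(-14) = sqrt(0**2 + ((1/3)*(-1))**2)*(-14) = sqrt(0 + (-1/3)**2)*(-14) = sqrt(0 + 1/9)*(-14) = sqrt(1/9)*(-14) = (1/3)*(-14) = -14/3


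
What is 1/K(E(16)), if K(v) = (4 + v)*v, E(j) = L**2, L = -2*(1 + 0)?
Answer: 1/32 ≈ 0.031250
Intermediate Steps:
L = -2 (L = -2*1 = -2)
E(j) = 4 (E(j) = (-2)**2 = 4)
K(v) = v*(4 + v)
1/K(E(16)) = 1/(4*(4 + 4)) = 1/(4*8) = 1/32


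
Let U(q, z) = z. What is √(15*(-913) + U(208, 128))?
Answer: I*√13567 ≈ 116.48*I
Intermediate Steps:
√(15*(-913) + U(208, 128)) = √(15*(-913) + 128) = √(-13695 + 128) = √(-13567) = I*√13567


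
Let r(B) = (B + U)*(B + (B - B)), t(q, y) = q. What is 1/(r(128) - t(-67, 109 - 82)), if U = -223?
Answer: -1/12093 ≈ -8.2692e-5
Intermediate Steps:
r(B) = B*(-223 + B) (r(B) = (B - 223)*(B + (B - B)) = (-223 + B)*(B + 0) = (-223 + B)*B = B*(-223 + B))
1/(r(128) - t(-67, 109 - 82)) = 1/(128*(-223 + 128) - 1*(-67)) = 1/(128*(-95) + 67) = 1/(-12160 + 67) = 1/(-12093) = -1/12093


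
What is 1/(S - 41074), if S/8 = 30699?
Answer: 1/204518 ≈ 4.8895e-6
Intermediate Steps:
S = 245592 (S = 8*30699 = 245592)
1/(S - 41074) = 1/(245592 - 41074) = 1/204518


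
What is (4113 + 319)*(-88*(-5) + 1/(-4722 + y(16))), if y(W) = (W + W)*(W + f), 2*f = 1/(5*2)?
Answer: 20516780600/10521 ≈ 1.9501e+6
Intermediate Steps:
f = 1/20 (f = 1/(2*((5*2))) = (½)/10 = (½)*(⅒) = 1/20 ≈ 0.050000)
y(W) = 2*W*(1/20 + W) (y(W) = (W + W)*(W + 1/20) = (2*W)*(1/20 + W) = 2*W*(1/20 + W))
(4113 + 319)*(-88*(-5) + 1/(-4722 + y(16))) = (4113 + 319)*(-88*(-5) + 1/(-4722 + (⅒)*16*(1 + 20*16))) = 4432*(440 + 1/(-4722 + (⅒)*16*(1 + 320))) = 4432*(440 + 1/(-4722 + (⅒)*16*321)) = 4432*(440 + 1/(-4722 + 2568/5)) = 4432*(440 + 1/(-21042/5)) = 4432*(440 - 5/21042) = 4432*(9258475/21042) = 20516780600/10521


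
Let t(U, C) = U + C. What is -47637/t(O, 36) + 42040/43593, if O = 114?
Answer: -690111247/2179650 ≈ -316.62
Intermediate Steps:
t(U, C) = C + U
-47637/t(O, 36) + 42040/43593 = -47637/(36 + 114) + 42040/43593 = -47637/150 + 42040*(1/43593) = -47637*1/150 + 42040/43593 = -15879/50 + 42040/43593 = -690111247/2179650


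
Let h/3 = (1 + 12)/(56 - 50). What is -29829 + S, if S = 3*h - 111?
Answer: -59841/2 ≈ -29921.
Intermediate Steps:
h = 13/2 (h = 3*((1 + 12)/(56 - 50)) = 3*(13/6) = 13/2 ≈ 6.5000)
S = -183/2 (S = 3*(13/2) - 111 = 39/2 - 111 = -183/2 ≈ -91.500)
-29829 + S = -29829 - 183/2 = -59841/2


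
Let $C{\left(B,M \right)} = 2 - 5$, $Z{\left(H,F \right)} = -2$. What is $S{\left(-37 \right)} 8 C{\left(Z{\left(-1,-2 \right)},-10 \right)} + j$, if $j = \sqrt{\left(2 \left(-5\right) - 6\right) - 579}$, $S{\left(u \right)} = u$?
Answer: $888 + i \sqrt{595} \approx 888.0 + 24.393 i$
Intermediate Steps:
$C{\left(B,M \right)} = -3$
$j = i \sqrt{595}$ ($j = \sqrt{\left(-10 - 6\right) - 579} = \sqrt{-16 - 579} = \sqrt{-595} = i \sqrt{595} \approx 24.393 i$)
$S{\left(-37 \right)} 8 C{\left(Z{\left(-1,-2 \right)},-10 \right)} + j = - 37 \cdot 8 \left(-3\right) + i \sqrt{595} = \left(-37\right) \left(-24\right) + i \sqrt{595} = 888 + i \sqrt{595}$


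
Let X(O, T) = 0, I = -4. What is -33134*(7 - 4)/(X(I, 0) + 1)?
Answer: -99402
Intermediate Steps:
-33134*(7 - 4)/(X(I, 0) + 1) = -33134*(7 - 4)/(0 + 1) = -99402/1 = -99402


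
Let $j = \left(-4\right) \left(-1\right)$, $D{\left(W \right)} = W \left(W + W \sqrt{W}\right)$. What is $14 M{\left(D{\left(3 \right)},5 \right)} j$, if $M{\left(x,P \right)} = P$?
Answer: $280$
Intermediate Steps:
$D{\left(W \right)} = W \left(W + W^{\frac{3}{2}}\right)$
$j = 4$
$14 M{\left(D{\left(3 \right)},5 \right)} j = 14 \cdot 5 \cdot 4 = 70 \cdot 4 = 280$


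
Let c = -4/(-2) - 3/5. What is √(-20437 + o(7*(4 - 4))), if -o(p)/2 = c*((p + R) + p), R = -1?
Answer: I*√510855/5 ≈ 142.95*I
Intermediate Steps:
c = 7/5 (c = -4*(-½) - 3*⅕ = 2 - ⅗ = 7/5 ≈ 1.4000)
o(p) = 14/5 - 28*p/5 (o(p) = -14*((p - 1) + p)/5 = -14*((-1 + p) + p)/5 = -14*(-1 + 2*p)/5 = -2*(-7/5 + 14*p/5) = 14/5 - 28*p/5)
√(-20437 + o(7*(4 - 4))) = √(-20437 + (14/5 - 196*(4 - 4)/5)) = √(-20437 + (14/5 - 196*0/5)) = √(-20437 + (14/5 - 28/5*0)) = √(-20437 + (14/5 + 0)) = √(-20437 + 14/5) = √(-102171/5) = I*√510855/5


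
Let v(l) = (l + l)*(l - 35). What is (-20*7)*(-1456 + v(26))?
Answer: 269360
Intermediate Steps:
v(l) = 2*l*(-35 + l) (v(l) = (2*l)*(-35 + l) = 2*l*(-35 + l))
(-20*7)*(-1456 + v(26)) = (-20*7)*(-1456 + 2*26*(-35 + 26)) = -140*(-1456 + 2*26*(-9)) = -140*(-1456 - 468) = -140*(-1924) = 269360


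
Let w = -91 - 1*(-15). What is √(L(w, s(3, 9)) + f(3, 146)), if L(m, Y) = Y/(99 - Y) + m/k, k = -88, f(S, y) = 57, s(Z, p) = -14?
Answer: 3*√39649214/2486 ≈ 7.5987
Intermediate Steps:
w = -76 (w = -91 + 15 = -76)
L(m, Y) = -m/88 + Y/(99 - Y) (L(m, Y) = Y/(99 - Y) + m/(-88) = Y/(99 - Y) + m*(-1/88) = Y/(99 - Y) - m/88 = -m/88 + Y/(99 - Y))
√(L(w, s(3, 9)) + f(3, 146)) = √((-88*(-14) + 99*(-76) - 1*(-14)*(-76))/(88*(-99 - 14)) + 57) = √((1/88)*(1232 - 7524 - 1064)/(-113) + 57) = √((1/88)*(-1/113)*(-7356) + 57) = √(1839/2486 + 57) = √(143541/2486) = 3*√39649214/2486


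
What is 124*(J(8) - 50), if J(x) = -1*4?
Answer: -6696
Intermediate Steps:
J(x) = -4
124*(J(8) - 50) = 124*(-4 - 50) = 124*(-54) = -6696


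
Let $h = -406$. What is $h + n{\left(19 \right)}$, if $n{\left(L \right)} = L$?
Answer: $-387$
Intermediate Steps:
$h + n{\left(19 \right)} = -406 + 19 = -387$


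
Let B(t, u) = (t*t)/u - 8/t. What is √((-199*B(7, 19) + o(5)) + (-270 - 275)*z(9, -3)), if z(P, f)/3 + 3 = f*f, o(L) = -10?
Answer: 3*I*√19862353/133 ≈ 100.53*I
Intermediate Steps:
z(P, f) = -9 + 3*f² (z(P, f) = -9 + 3*(f*f) = -9 + 3*f²)
B(t, u) = -8/t + t²/u (B(t, u) = t²/u - 8/t = -8/t + t²/u)
√((-199*B(7, 19) + o(5)) + (-270 - 275)*z(9, -3)) = √((-199*(-8/7 + 7²/19) - 10) + (-270 - 275)*(-9 + 3*(-3)²)) = √((-199*(-8*⅐ + 49*(1/19)) - 10) - 545*(-9 + 3*9)) = √((-199*(-8/7 + 49/19) - 10) - 545*(-9 + 27)) = √((-199*191/133 - 10) - 545*18) = √((-38009/133 - 10) - 9810) = √(-39339/133 - 9810) = √(-1344069/133) = 3*I*√19862353/133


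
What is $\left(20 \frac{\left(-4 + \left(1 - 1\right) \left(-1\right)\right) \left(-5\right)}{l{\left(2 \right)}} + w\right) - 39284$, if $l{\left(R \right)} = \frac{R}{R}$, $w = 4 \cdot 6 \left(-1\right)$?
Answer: $-38908$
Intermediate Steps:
$w = -24$ ($w = 24 \left(-1\right) = -24$)
$l{\left(R \right)} = 1$
$\left(20 \frac{\left(-4 + \left(1 - 1\right) \left(-1\right)\right) \left(-5\right)}{l{\left(2 \right)}} + w\right) - 39284 = \left(20 \frac{\left(-4 + \left(1 - 1\right) \left(-1\right)\right) \left(-5\right)}{1} - 24\right) - 39284 = \left(20 \left(-4 + 0 \left(-1\right)\right) \left(-5\right) 1 - 24\right) - 39284 = \left(20 \left(-4 + 0\right) \left(-5\right) 1 - 24\right) - 39284 = \left(20 \left(-4\right) \left(-5\right) 1 - 24\right) - 39284 = \left(20 \cdot 20 \cdot 1 - 24\right) - 39284 = \left(20 \cdot 20 - 24\right) - 39284 = \left(400 - 24\right) - 39284 = 376 - 39284 = -38908$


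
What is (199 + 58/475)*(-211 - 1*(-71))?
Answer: -2648324/95 ≈ -27877.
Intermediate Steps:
(199 + 58/475)*(-211 - 1*(-71)) = (199 + 58*(1/475))*(-211 + 71) = (199 + 58/475)*(-140) = (94583/475)*(-140) = -2648324/95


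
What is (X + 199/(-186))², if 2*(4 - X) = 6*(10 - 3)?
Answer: 11296321/34596 ≈ 326.52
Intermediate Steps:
X = -17 (X = 4 - 3*(10 - 3) = 4 - 3*7 = 4 - ½*42 = 4 - 21 = -17)
(X + 199/(-186))² = (-17 + 199/(-186))² = (-17 + 199*(-1/186))² = (-17 - 199/186)² = (-3361/186)² = 11296321/34596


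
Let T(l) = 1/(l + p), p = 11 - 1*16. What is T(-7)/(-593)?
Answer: 1/7116 ≈ 0.00014053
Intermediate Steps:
p = -5 (p = 11 - 16 = -5)
T(l) = 1/(-5 + l) (T(l) = 1/(l - 5) = 1/(-5 + l))
T(-7)/(-593) = 1/(-5 - 7*(-593)) = -1/593/(-12) = -1/12*(-1/593) = 1/7116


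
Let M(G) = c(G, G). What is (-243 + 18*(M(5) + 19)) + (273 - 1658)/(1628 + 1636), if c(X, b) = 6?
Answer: 674263/3264 ≈ 206.58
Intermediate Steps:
M(G) = 6
(-243 + 18*(M(5) + 19)) + (273 - 1658)/(1628 + 1636) = (-243 + 18*(6 + 19)) + (273 - 1658)/(1628 + 1636) = (-243 + 18*25) - 1385/3264 = (-243 + 450) - 1385*1/3264 = 207 - 1385/3264 = 674263/3264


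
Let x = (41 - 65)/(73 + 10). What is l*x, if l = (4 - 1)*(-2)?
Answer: 144/83 ≈ 1.7349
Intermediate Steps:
x = -24/83 ≈ -0.28916
l = -6 (l = 3*(-2) = -6)
l*x = -6*(-24/83) = 144/83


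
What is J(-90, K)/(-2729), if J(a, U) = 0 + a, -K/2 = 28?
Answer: 90/2729 ≈ 0.032979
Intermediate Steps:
K = -56 (K = -2*28 = -56)
J(a, U) = a
J(-90, K)/(-2729) = -90/(-2729) = -90*(-1/2729) = 90/2729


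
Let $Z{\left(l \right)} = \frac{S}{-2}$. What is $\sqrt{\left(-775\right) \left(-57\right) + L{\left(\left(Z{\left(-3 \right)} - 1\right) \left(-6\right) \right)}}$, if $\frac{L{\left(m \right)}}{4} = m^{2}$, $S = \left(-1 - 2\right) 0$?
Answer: $\sqrt{44319} \approx 210.52$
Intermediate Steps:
$S = 0$ ($S = \left(-3\right) 0 = 0$)
$Z{\left(l \right)} = 0$ ($Z{\left(l \right)} = \frac{0}{-2} = 0 \left(- \frac{1}{2}\right) = 0$)
$L{\left(m \right)} = 4 m^{2}$
$\sqrt{\left(-775\right) \left(-57\right) + L{\left(\left(Z{\left(-3 \right)} - 1\right) \left(-6\right) \right)}} = \sqrt{\left(-775\right) \left(-57\right) + 4 \left(\left(0 - 1\right) \left(-6\right)\right)^{2}} = \sqrt{44175 + 4 \left(\left(-1\right) \left(-6\right)\right)^{2}} = \sqrt{44175 + 4 \cdot 6^{2}} = \sqrt{44175 + 4 \cdot 36} = \sqrt{44175 + 144} = \sqrt{44319}$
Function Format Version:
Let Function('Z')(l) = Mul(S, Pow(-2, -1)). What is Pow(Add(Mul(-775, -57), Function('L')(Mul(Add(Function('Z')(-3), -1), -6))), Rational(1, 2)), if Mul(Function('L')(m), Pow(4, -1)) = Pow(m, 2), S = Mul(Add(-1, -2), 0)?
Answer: Pow(44319, Rational(1, 2)) ≈ 210.52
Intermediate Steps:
S = 0 (S = Mul(-3, 0) = 0)
Function('Z')(l) = 0 (Function('Z')(l) = Mul(0, Pow(-2, -1)) = Mul(0, Rational(-1, 2)) = 0)
Function('L')(m) = Mul(4, Pow(m, 2))
Pow(Add(Mul(-775, -57), Function('L')(Mul(Add(Function('Z')(-3), -1), -6))), Rational(1, 2)) = Pow(Add(Mul(-775, -57), Mul(4, Pow(Mul(Add(0, -1), -6), 2))), Rational(1, 2)) = Pow(Add(44175, Mul(4, Pow(Mul(-1, -6), 2))), Rational(1, 2)) = Pow(Add(44175, Mul(4, Pow(6, 2))), Rational(1, 2)) = Pow(Add(44175, Mul(4, 36)), Rational(1, 2)) = Pow(Add(44175, 144), Rational(1, 2)) = Pow(44319, Rational(1, 2))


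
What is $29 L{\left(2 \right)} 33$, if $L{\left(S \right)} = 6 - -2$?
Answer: $7656$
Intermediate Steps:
$L{\left(S \right)} = 8$ ($L{\left(S \right)} = 6 + 2 = 8$)
$29 L{\left(2 \right)} 33 = 29 \cdot 8 \cdot 33 = 232 \cdot 33 = 7656$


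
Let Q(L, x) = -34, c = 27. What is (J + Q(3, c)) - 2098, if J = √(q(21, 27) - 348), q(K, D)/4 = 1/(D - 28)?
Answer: -2132 + 4*I*√22 ≈ -2132.0 + 18.762*I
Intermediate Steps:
q(K, D) = 4/(-28 + D) (q(K, D) = 4/(D - 28) = 4/(-28 + D))
J = 4*I*√22 (J = √(4/(-28 + 27) - 348) = √(4/(-1) - 348) = √(4*(-1) - 348) = √(-4 - 348) = √(-352) = 4*I*√22 ≈ 18.762*I)
(J + Q(3, c)) - 2098 = (4*I*√22 - 34) - 2098 = (-34 + 4*I*√22) - 2098 = -2132 + 4*I*√22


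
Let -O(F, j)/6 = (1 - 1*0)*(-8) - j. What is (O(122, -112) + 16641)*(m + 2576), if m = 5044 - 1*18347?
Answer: -171814359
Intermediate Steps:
m = -13303 (m = 5044 - 18347 = -13303)
O(F, j) = 48 + 6*j (O(F, j) = -6*((1 - 1*0)*(-8) - j) = -6*((1 + 0)*(-8) - j) = -6*(1*(-8) - j) = -6*(-8 - j) = 48 + 6*j)
(O(122, -112) + 16641)*(m + 2576) = ((48 + 6*(-112)) + 16641)*(-13303 + 2576) = ((48 - 672) + 16641)*(-10727) = (-624 + 16641)*(-10727) = 16017*(-10727) = -171814359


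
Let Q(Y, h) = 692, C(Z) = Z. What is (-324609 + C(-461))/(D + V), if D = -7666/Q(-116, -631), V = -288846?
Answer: 112474220/99944549 ≈ 1.1254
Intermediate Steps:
D = -3833/346 (D = -7666/692 = -7666*1/692 = -3833/346 ≈ -11.078)
(-324609 + C(-461))/(D + V) = (-324609 - 461)/(-3833/346 - 288846) = -325070/(-99944549/346) = -325070*(-346/99944549) = 112474220/99944549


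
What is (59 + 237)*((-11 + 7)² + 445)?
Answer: 136456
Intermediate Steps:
(59 + 237)*((-11 + 7)² + 445) = 296*((-4)² + 445) = 296*(16 + 445) = 296*461 = 136456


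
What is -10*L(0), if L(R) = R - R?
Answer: 0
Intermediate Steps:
L(R) = 0
-10*L(0) = -10*0 = 0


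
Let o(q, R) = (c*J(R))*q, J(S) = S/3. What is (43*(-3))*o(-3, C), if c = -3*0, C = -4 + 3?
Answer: 0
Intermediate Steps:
C = -1
J(S) = S/3 (J(S) = S*(1/3) = S/3)
c = 0
o(q, R) = 0 (o(q, R) = (0*(R/3))*q = 0*q = 0)
(43*(-3))*o(-3, C) = (43*(-3))*0 = -129*0 = 0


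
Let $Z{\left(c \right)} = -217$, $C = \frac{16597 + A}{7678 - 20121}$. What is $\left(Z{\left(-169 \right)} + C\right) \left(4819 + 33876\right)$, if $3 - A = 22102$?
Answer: $- \frac{104268669155}{12443} \approx -8.3797 \cdot 10^{6}$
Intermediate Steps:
$A = -22099$ ($A = 3 - 22102 = -22099$)
$C = \frac{5502}{12443}$ ($C = \frac{16597 - 22099}{7678 - 20121} = - \frac{5502}{-12443} = \left(-5502\right) \left(- \frac{1}{12443}\right) = \frac{5502}{12443} \approx 0.44218$)
$\left(Z{\left(-169 \right)} + C\right) \left(4819 + 33876\right) = \left(-217 + \frac{5502}{12443}\right) \left(4819 + 33876\right) = \left(- \frac{2694629}{12443}\right) 38695 = - \frac{104268669155}{12443}$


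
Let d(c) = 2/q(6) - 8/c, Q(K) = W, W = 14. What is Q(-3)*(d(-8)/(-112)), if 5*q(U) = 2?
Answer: -¾ ≈ -0.75000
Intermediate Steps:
q(U) = ⅖ (q(U) = (⅕)*2 = ⅖)
Q(K) = 14
d(c) = 5 - 8/c (d(c) = 2/(⅖) - 8/c = 2*(5/2) - 8/c = 5 - 8/c)
Q(-3)*(d(-8)/(-112)) = 14*((5 - 8/(-8))/(-112)) = 14*((5 - 8*(-⅛))*(-1/112)) = 14*((5 + 1)*(-1/112)) = 14*(6*(-1/112)) = 14*(-3/56) = -¾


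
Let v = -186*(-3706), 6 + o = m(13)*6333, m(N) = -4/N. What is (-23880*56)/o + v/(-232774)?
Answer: 9593277790/14082827 ≈ 681.20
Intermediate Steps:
o = -25410/13 (o = -6 - 4/13*6333 = -6 - 25332/13 = -25410/13 ≈ -1954.6)
v = 689316
(-23880*56)/o + v/(-232774) = (-23880*56)/(-25410/13) + 689316/(-232774) = -1337280*(-13/25410) + 689316*(-1/232774) = 82784/121 - 344658/116387 = 9593277790/14082827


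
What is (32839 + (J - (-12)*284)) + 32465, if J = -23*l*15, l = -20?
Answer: 75612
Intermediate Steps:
J = 6900 (J = -23*(-20)*15 = 460*15 = 6900)
(32839 + (J - (-12)*284)) + 32465 = (32839 + (6900 - (-12)*284)) + 32465 = (32839 + (6900 - 1*(-3408))) + 32465 = (32839 + (6900 + 3408)) + 32465 = (32839 + 10308) + 32465 = 43147 + 32465 = 75612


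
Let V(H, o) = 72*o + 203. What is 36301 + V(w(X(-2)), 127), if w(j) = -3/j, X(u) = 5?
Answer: 45648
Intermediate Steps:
V(H, o) = 203 + 72*o
36301 + V(w(X(-2)), 127) = 36301 + (203 + 72*127) = 36301 + (203 + 9144) = 36301 + 9347 = 45648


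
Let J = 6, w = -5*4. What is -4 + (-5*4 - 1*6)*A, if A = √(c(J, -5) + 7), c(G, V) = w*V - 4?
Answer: -4 - 26*√103 ≈ -267.87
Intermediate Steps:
w = -20
c(G, V) = -4 - 20*V (c(G, V) = -20*V - 4 = -4 - 20*V)
A = √103 (A = √((-4 - 20*(-5)) + 7) = √((-4 + 100) + 7) = √(96 + 7) = √103 ≈ 10.149)
-4 + (-5*4 - 1*6)*A = -4 + (-5*4 - 1*6)*√103 = -4 + (-20 - 6)*√103 = -4 - 26*√103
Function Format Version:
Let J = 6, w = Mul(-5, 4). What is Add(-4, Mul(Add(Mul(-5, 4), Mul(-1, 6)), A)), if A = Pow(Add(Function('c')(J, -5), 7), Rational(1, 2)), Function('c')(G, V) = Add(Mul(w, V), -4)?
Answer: Add(-4, Mul(-26, Pow(103, Rational(1, 2)))) ≈ -267.87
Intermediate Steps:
w = -20
Function('c')(G, V) = Add(-4, Mul(-20, V)) (Function('c')(G, V) = Add(Mul(-20, V), -4) = Add(-4, Mul(-20, V)))
A = Pow(103, Rational(1, 2)) (A = Pow(Add(Add(-4, Mul(-20, -5)), 7), Rational(1, 2)) = Pow(Add(Add(-4, 100), 7), Rational(1, 2)) = Pow(Add(96, 7), Rational(1, 2)) = Pow(103, Rational(1, 2)) ≈ 10.149)
Add(-4, Mul(Add(Mul(-5, 4), Mul(-1, 6)), A)) = Add(-4, Mul(Add(Mul(-5, 4), Mul(-1, 6)), Pow(103, Rational(1, 2)))) = Add(-4, Mul(Add(-20, -6), Pow(103, Rational(1, 2)))) = Add(-4, Mul(-26, Pow(103, Rational(1, 2))))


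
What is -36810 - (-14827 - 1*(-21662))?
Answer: -43645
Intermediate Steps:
-36810 - (-14827 - 1*(-21662)) = -36810 - (-14827 + 21662) = -36810 - 1*6835 = -36810 - 6835 = -43645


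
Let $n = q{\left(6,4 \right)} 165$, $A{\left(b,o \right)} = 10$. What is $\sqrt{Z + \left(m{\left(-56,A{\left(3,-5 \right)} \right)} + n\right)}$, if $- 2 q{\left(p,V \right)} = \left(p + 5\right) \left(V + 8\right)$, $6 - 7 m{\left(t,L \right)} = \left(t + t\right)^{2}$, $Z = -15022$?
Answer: $\frac{i \sqrt{1357454}}{7} \approx 166.44 i$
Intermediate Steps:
$m{\left(t,L \right)} = \frac{6}{7} - \frac{4 t^{2}}{7}$ ($m{\left(t,L \right)} = \frac{6}{7} - \frac{\left(t + t\right)^{2}}{7} = \frac{6}{7} - \frac{\left(2 t\right)^{2}}{7} = \frac{6}{7} - \frac{4 t^{2}}{7}$)
$q{\left(p,V \right)} = - \frac{\left(5 + p\right) \left(8 + V\right)}{2}$ ($q{\left(p,V \right)} = - \frac{\left(p + 5\right) \left(V + 8\right)}{2} = - \frac{\left(5 + p\right) \left(8 + V\right)}{2}$)
$n = -10890$ ($n = \left(-20 - 24 - 10 - 2 \cdot 6\right) 165 = \left(-20 - 24 - 10 - 12\right) 165 = \left(-66\right) 165 = -10890$)
$\sqrt{Z + \left(m{\left(-56,A{\left(3,-5 \right)} \right)} + n\right)} = \sqrt{-15022 - \left(\frac{76224}{7} + 1792\right)} = \sqrt{-15022 + \left(\left(\frac{6}{7} - 1792\right) - 10890\right)} = \sqrt{-15022 - \frac{88768}{7}} = \sqrt{- \frac{193922}{7}} = \frac{i \sqrt{1357454}}{7}$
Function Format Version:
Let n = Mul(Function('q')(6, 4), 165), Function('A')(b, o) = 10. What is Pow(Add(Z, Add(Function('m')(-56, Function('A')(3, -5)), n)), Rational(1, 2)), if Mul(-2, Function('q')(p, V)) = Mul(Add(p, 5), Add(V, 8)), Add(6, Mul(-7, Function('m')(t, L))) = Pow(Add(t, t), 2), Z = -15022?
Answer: Mul(Rational(1, 7), I, Pow(1357454, Rational(1, 2))) ≈ Mul(166.44, I)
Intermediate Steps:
Function('m')(t, L) = Add(Rational(6, 7), Mul(Rational(-4, 7), Pow(t, 2))) (Function('m')(t, L) = Add(Rational(6, 7), Mul(Rational(-1, 7), Pow(Add(t, t), 2))) = Add(Rational(6, 7), Mul(Rational(-1, 7), Pow(Mul(2, t), 2))) = Add(Rational(6, 7), Mul(Rational(-1, 7), Mul(4, Pow(t, 2)))) = Add(Rational(6, 7), Mul(Rational(-4, 7), Pow(t, 2))))
Function('q')(p, V) = Mul(Rational(-1, 2), Add(5, p), Add(8, V)) (Function('q')(p, V) = Mul(Rational(-1, 2), Mul(Add(p, 5), Add(V, 8))) = Mul(Rational(-1, 2), Mul(Add(5, p), Add(8, V))) = Mul(Rational(-1, 2), Add(5, p), Add(8, V)))
n = -10890 (n = Mul(Add(-20, Mul(-4, 6), Mul(Rational(-5, 2), 4), Mul(Rational(-1, 2), 4, 6)), 165) = Mul(Add(-20, -24, -10, -12), 165) = Mul(-66, 165) = -10890)
Pow(Add(Z, Add(Function('m')(-56, Function('A')(3, -5)), n)), Rational(1, 2)) = Pow(Add(-15022, Add(Add(Rational(6, 7), Mul(Rational(-4, 7), Pow(-56, 2))), -10890)), Rational(1, 2)) = Pow(Add(-15022, Add(Add(Rational(6, 7), Mul(Rational(-4, 7), 3136)), -10890)), Rational(1, 2)) = Pow(Add(-15022, Add(Add(Rational(6, 7), -1792), -10890)), Rational(1, 2)) = Pow(Add(-15022, Add(Rational(-12538, 7), -10890)), Rational(1, 2)) = Pow(Add(-15022, Rational(-88768, 7)), Rational(1, 2)) = Pow(Rational(-193922, 7), Rational(1, 2)) = Mul(Rational(1, 7), I, Pow(1357454, Rational(1, 2)))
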